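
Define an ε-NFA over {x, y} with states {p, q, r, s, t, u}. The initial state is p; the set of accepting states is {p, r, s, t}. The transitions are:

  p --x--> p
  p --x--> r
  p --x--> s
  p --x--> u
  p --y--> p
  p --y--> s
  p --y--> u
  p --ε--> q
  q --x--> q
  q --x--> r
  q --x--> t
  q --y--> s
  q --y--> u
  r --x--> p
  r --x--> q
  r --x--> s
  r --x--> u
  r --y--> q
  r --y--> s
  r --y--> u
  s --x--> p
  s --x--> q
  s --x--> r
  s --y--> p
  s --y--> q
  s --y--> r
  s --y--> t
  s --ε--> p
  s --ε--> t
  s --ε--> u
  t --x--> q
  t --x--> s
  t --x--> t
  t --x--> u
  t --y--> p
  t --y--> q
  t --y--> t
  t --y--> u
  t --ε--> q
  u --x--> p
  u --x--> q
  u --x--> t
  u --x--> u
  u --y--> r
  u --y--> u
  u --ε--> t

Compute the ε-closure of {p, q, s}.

{p, q, s, t, u}

Begin with {p, q, s}.
s →ε {p, t, u}; add t, u.
ε-closure = {p, q, s, t, u}.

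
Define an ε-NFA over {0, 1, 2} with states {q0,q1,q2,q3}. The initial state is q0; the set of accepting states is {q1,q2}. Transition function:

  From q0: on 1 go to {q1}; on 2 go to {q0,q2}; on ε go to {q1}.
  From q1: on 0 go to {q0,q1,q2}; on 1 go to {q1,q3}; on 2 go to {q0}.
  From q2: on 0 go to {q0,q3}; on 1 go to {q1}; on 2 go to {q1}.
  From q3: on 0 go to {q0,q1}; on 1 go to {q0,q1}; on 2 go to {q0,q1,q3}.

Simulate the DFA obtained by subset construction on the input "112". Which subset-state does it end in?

{q0,q1,q2,q3}

Start: {q0,q1}.
δ(q0,1) = {q1}; δ(q1,1) = {q1,q3}.
Union: {q1,q3}.
After 1: {q1,q3}.
δ(q1,1) = {q1,q3}; δ(q3,1) = {q0,q1}.
Union: {q0,q1,q3}.
After 1: {q0,q1,q3}.
δ(q0,2) = {q0,q2}; δ(q1,2) = {q0}; δ(q3,2) = {q0,q1,q3}.
Union: {q0,q1,q2,q3}.
After 2: {q0,q1,q2,q3}.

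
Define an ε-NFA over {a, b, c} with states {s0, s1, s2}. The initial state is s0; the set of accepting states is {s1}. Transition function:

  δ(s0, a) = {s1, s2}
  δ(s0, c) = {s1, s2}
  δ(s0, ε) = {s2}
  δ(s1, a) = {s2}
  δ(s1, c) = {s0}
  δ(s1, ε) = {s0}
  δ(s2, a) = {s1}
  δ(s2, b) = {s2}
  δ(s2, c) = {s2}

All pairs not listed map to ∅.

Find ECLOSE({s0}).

Begin with {s0}.
s0 →ε {s2}; add s2.
ε-closure = {s0, s2}.

{s0, s2}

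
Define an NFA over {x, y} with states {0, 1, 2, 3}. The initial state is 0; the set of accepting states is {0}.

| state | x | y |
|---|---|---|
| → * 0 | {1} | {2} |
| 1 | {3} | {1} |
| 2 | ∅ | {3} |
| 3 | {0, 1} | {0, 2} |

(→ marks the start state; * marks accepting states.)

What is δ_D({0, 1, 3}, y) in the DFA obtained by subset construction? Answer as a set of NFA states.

δ(0,y) = {2}; δ(1,y) = {1}; δ(3,y) = {0, 2}.
Union: {0, 1, 2}.

{0, 1, 2}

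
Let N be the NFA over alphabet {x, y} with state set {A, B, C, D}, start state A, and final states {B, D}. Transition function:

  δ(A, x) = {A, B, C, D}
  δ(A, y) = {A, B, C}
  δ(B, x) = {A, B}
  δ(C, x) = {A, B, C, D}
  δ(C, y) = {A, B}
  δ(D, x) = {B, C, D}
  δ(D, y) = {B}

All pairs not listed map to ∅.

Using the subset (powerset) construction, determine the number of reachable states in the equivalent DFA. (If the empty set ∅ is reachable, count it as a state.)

Start state of the DFA: {A}.
{A} --x--> {A, B, C, D}  [new]
{A} --y--> {A, B, C}  [new]
{A, B, C, D} --x--> {A, B, C, D}  [seen]
{A, B, C, D} --y--> {A, B, C}  [seen]
{A, B, C} --x--> {A, B, C, D}  [seen]
{A, B, C} --y--> {A, B, C}  [seen]
Reachable DFA states: {A}, {A, B, C, D}, {A, B, C}.

3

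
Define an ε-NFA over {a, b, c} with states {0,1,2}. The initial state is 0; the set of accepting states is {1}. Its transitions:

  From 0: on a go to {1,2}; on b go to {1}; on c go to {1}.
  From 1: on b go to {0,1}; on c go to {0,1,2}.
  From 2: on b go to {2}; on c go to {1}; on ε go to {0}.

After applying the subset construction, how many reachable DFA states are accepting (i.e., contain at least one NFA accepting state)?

Start state of the DFA: {0} (ε-closure of the NFA start).
{0} --a--> {0,1,2}  [new]
{0} --b--> {1}  [new]
{0} --c--> {1}  [seen]
{0,1,2} --a--> {0,1,2}  [seen]
{0,1,2} --b--> {0,1,2}  [seen]
{0,1,2} --c--> {0,1,2}  [seen]
{1} --a--> ∅  [new]
{1} --b--> {0,1}  [new]
{1} --c--> {0,1,2}  [seen]
∅ --a--> ∅  [seen]
∅ --b--> ∅  [seen]
∅ --c--> ∅  [seen]
{0,1} --a--> {0,1,2}  [seen]
{0,1} --b--> {0,1}  [seen]
{0,1} --c--> {0,1,2}  [seen]
Reachable DFA states: {0}, {0,1,2}, {1}, ∅, {0,1}.
Accepting DFA states (contain an NFA accepting state): {0,1,2}, {1}, {0,1}.

3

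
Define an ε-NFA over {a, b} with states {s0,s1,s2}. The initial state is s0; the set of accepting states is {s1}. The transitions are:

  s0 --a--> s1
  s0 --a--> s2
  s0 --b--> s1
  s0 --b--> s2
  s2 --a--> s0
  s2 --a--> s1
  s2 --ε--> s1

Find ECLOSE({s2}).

{s1,s2}

Begin with {s2}.
s2 →ε {s1}; add s1.
ε-closure = {s1,s2}.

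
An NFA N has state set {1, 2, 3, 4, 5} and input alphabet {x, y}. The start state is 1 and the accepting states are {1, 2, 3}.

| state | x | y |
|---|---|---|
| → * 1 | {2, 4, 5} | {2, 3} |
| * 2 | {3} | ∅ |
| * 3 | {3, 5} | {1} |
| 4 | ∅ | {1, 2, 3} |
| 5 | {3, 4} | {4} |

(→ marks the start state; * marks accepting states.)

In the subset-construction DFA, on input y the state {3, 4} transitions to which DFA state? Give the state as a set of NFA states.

δ(3,y) = {1}; δ(4,y) = {1, 2, 3}.
Union: {1, 2, 3}.

{1, 2, 3}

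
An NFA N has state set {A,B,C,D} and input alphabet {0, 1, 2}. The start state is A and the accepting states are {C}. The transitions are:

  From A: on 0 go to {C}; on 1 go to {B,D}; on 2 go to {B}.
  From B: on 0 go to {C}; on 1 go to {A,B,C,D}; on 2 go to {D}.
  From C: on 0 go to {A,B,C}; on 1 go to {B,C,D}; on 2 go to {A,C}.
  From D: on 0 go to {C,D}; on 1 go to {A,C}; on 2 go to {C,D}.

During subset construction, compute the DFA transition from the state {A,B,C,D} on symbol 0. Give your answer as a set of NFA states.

δ(A,0) = {C}; δ(B,0) = {C}; δ(C,0) = {A,B,C}; δ(D,0) = {C,D}.
Union: {A,B,C,D}.

{A,B,C,D}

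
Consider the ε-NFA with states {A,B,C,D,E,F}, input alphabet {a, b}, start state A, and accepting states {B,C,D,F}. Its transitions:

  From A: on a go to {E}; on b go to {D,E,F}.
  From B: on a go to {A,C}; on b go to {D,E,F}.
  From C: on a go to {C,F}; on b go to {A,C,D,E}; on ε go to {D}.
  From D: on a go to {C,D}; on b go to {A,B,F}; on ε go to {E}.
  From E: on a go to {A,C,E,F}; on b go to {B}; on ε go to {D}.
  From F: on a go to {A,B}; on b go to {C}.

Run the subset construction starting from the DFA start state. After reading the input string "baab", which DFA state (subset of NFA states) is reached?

{A,B,C,D,E,F}

Start: {A}.
δ(A,b) = {D,E,F}.
Union: {D,E,F}.
After b: {D,E,F}.
δ(D,a) = {C,D}; δ(E,a) = {A,C,E,F}; δ(F,a) = {A,B}.
Union: {A,B,C,D,E,F}.
After a: {A,B,C,D,E,F}.
δ(A,a) = {E}; δ(B,a) = {A,C}; δ(C,a) = {C,F}; δ(D,a) = {C,D}; δ(E,a) = {A,C,E,F}; δ(F,a) = {A,B}.
Union: {A,B,C,D,E,F}.
After a: {A,B,C,D,E,F}.
δ(A,b) = {D,E,F}; δ(B,b) = {D,E,F}; δ(C,b) = {A,C,D,E}; δ(D,b) = {A,B,F}; δ(E,b) = {B}; δ(F,b) = {C}.
Union: {A,B,C,D,E,F}.
After b: {A,B,C,D,E,F}.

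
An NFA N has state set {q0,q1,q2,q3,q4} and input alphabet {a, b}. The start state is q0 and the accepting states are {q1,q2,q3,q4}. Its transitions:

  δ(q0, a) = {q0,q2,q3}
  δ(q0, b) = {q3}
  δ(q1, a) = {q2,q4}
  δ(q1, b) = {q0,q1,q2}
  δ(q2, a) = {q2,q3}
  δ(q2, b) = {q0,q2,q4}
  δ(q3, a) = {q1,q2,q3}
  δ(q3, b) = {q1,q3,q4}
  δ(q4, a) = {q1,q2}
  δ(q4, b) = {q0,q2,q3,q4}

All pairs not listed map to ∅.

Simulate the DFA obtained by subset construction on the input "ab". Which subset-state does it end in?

Start: {q0}.
δ(q0,a) = {q0,q2,q3}.
Union: {q0,q2,q3}.
After a: {q0,q2,q3}.
δ(q0,b) = {q3}; δ(q2,b) = {q0,q2,q4}; δ(q3,b) = {q1,q3,q4}.
Union: {q0,q1,q2,q3,q4}.
After b: {q0,q1,q2,q3,q4}.

{q0,q1,q2,q3,q4}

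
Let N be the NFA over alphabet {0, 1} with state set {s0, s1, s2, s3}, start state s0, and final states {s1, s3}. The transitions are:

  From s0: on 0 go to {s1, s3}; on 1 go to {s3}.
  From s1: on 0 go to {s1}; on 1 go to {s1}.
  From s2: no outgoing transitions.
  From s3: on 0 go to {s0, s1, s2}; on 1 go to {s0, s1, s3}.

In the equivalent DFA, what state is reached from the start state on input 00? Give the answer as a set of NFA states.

{s0, s1, s2}

Start: {s0}.
δ(s0,0) = {s1, s3}.
Union: {s1, s3}.
After 0: {s1, s3}.
δ(s1,0) = {s1}; δ(s3,0) = {s0, s1, s2}.
Union: {s0, s1, s2}.
After 0: {s0, s1, s2}.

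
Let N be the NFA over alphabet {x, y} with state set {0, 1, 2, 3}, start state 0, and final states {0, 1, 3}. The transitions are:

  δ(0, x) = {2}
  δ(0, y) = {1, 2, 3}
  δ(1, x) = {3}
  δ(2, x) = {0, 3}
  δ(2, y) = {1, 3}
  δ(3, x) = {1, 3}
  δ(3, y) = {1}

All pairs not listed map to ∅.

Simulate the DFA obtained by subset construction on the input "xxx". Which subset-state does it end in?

Start: {0}.
δ(0,x) = {2}.
Union: {2}.
After x: {2}.
δ(2,x) = {0, 3}.
Union: {0, 3}.
After x: {0, 3}.
δ(0,x) = {2}; δ(3,x) = {1, 3}.
Union: {1, 2, 3}.
After x: {1, 2, 3}.

{1, 2, 3}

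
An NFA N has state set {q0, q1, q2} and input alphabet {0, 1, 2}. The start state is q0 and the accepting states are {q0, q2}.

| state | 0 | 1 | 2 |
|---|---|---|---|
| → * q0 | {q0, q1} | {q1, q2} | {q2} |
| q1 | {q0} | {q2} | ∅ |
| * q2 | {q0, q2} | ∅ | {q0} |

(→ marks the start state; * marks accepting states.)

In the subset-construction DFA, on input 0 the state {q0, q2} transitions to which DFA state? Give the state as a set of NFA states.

{q0, q1, q2}

δ(q0,0) = {q0, q1}; δ(q2,0) = {q0, q2}.
Union: {q0, q1, q2}.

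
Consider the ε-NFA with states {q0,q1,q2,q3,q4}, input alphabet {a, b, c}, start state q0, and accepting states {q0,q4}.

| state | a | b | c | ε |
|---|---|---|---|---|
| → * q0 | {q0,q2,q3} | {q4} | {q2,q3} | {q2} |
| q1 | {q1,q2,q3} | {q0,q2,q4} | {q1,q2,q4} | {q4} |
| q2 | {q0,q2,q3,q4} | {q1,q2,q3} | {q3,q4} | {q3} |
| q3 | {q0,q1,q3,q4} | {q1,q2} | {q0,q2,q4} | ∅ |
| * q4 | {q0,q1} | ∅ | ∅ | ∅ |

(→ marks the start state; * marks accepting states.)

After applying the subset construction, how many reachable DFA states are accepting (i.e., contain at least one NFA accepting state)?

Start state of the DFA: {q0,q2,q3} (ε-closure of the NFA start).
{q0,q2,q3} --a--> {q0,q1,q2,q3,q4}  [new]
{q0,q2,q3} --b--> {q1,q2,q3,q4}  [new]
{q0,q2,q3} --c--> {q0,q2,q3,q4}  [new]
{q0,q1,q2,q3,q4} --a--> {q0,q1,q2,q3,q4}  [seen]
{q0,q1,q2,q3,q4} --b--> {q0,q1,q2,q3,q4}  [seen]
{q0,q1,q2,q3,q4} --c--> {q0,q1,q2,q3,q4}  [seen]
{q1,q2,q3,q4} --a--> {q0,q1,q2,q3,q4}  [seen]
{q1,q2,q3,q4} --b--> {q0,q1,q2,q3,q4}  [seen]
{q1,q2,q3,q4} --c--> {q0,q1,q2,q3,q4}  [seen]
{q0,q2,q3,q4} --a--> {q0,q1,q2,q3,q4}  [seen]
{q0,q2,q3,q4} --b--> {q1,q2,q3,q4}  [seen]
{q0,q2,q3,q4} --c--> {q0,q2,q3,q4}  [seen]
Reachable DFA states: {q0,q2,q3}, {q0,q1,q2,q3,q4}, {q1,q2,q3,q4}, {q0,q2,q3,q4}.
Accepting DFA states (contain an NFA accepting state): {q0,q2,q3}, {q0,q1,q2,q3,q4}, {q1,q2,q3,q4}, {q0,q2,q3,q4}.

4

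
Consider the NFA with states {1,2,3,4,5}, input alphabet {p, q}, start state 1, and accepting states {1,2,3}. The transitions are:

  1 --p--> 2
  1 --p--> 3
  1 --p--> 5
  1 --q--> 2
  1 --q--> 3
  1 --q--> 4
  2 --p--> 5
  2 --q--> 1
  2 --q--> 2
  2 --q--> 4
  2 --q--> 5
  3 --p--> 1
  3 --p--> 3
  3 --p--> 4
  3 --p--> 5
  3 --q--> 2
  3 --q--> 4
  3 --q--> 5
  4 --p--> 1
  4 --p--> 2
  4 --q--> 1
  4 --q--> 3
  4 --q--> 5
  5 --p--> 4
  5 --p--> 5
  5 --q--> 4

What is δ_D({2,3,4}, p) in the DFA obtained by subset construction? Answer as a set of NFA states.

{1,2,3,4,5}

δ(2,p) = {5}; δ(3,p) = {1,3,4,5}; δ(4,p) = {1,2}.
Union: {1,2,3,4,5}.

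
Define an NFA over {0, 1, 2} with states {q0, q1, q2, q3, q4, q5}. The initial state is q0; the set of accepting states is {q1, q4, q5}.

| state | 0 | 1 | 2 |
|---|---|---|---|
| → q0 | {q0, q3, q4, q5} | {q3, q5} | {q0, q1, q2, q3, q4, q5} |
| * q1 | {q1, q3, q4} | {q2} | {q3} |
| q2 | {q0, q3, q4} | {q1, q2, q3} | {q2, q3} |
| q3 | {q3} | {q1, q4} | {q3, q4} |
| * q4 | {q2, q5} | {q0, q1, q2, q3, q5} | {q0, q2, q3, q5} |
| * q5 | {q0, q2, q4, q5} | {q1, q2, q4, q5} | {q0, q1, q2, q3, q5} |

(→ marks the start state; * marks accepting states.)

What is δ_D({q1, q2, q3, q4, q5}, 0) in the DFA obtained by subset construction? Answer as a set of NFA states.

δ(q1,0) = {q1, q3, q4}; δ(q2,0) = {q0, q3, q4}; δ(q3,0) = {q3}; δ(q4,0) = {q2, q5}; δ(q5,0) = {q0, q2, q4, q5}.
Union: {q0, q1, q2, q3, q4, q5}.

{q0, q1, q2, q3, q4, q5}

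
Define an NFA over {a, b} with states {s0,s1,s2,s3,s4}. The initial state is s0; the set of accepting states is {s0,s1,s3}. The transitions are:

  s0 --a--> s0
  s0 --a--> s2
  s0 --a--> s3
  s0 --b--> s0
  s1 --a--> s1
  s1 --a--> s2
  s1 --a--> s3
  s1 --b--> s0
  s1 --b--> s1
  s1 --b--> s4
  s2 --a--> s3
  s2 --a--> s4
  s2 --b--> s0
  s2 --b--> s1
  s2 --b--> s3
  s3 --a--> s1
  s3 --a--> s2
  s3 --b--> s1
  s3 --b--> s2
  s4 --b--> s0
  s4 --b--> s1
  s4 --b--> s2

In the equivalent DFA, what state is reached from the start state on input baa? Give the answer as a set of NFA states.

Start: {s0}.
δ(s0,b) = {s0}.
Union: {s0}.
After b: {s0}.
δ(s0,a) = {s0,s2,s3}.
Union: {s0,s2,s3}.
After a: {s0,s2,s3}.
δ(s0,a) = {s0,s2,s3}; δ(s2,a) = {s3,s4}; δ(s3,a) = {s1,s2}.
Union: {s0,s1,s2,s3,s4}.
After a: {s0,s1,s2,s3,s4}.

{s0,s1,s2,s3,s4}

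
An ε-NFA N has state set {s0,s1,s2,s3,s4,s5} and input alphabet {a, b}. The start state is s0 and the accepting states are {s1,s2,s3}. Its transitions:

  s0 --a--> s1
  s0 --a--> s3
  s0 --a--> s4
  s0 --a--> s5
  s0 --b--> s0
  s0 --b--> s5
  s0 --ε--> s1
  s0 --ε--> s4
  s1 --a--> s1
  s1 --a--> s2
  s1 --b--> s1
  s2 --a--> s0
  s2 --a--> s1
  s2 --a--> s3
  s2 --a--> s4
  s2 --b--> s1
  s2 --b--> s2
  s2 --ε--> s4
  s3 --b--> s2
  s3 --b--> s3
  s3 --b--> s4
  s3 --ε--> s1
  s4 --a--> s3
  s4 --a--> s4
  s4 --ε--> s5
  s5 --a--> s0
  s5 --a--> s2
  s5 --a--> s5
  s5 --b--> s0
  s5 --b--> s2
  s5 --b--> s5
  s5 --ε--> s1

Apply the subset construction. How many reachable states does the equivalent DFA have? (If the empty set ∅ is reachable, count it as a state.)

3

Start state of the DFA: {s0,s1,s4,s5} (ε-closure of the NFA start).
{s0,s1,s4,s5} --a--> {s0,s1,s2,s3,s4,s5}  [new]
{s0,s1,s4,s5} --b--> {s0,s1,s2,s4,s5}  [new]
{s0,s1,s2,s3,s4,s5} --a--> {s0,s1,s2,s3,s4,s5}  [seen]
{s0,s1,s2,s3,s4,s5} --b--> {s0,s1,s2,s3,s4,s5}  [seen]
{s0,s1,s2,s4,s5} --a--> {s0,s1,s2,s3,s4,s5}  [seen]
{s0,s1,s2,s4,s5} --b--> {s0,s1,s2,s4,s5}  [seen]
Reachable DFA states: {s0,s1,s4,s5}, {s0,s1,s2,s3,s4,s5}, {s0,s1,s2,s4,s5}.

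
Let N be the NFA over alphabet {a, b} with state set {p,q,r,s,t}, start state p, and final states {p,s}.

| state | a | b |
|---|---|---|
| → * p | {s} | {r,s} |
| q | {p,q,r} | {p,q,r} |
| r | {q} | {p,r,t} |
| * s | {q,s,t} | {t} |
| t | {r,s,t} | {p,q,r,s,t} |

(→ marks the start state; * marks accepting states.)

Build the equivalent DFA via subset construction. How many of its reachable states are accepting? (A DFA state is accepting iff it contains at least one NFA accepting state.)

8

Start state of the DFA: {p}.
{p} --a--> {s}  [new]
{p} --b--> {r,s}  [new]
{s} --a--> {q,s,t}  [new]
{s} --b--> {t}  [new]
{r,s} --a--> {q,s,t}  [seen]
{r,s} --b--> {p,r,t}  [new]
{q,s,t} --a--> {p,q,r,s,t}  [new]
{q,s,t} --b--> {p,q,r,s,t}  [seen]
{t} --a--> {r,s,t}  [new]
{t} --b--> {p,q,r,s,t}  [seen]
{p,r,t} --a--> {q,r,s,t}  [new]
{p,r,t} --b--> {p,q,r,s,t}  [seen]
{p,q,r,s,t} --a--> {p,q,r,s,t}  [seen]
{p,q,r,s,t} --b--> {p,q,r,s,t}  [seen]
{r,s,t} --a--> {q,r,s,t}  [seen]
{r,s,t} --b--> {p,q,r,s,t}  [seen]
{q,r,s,t} --a--> {p,q,r,s,t}  [seen]
{q,r,s,t} --b--> {p,q,r,s,t}  [seen]
Reachable DFA states: {p}, {s}, {r,s}, {q,s,t}, {t}, {p,r,t}, {p,q,r,s,t}, {r,s,t}, {q,r,s,t}.
Accepting DFA states (contain an NFA accepting state): {p}, {s}, {r,s}, {q,s,t}, {p,r,t}, {p,q,r,s,t}, {r,s,t}, {q,r,s,t}.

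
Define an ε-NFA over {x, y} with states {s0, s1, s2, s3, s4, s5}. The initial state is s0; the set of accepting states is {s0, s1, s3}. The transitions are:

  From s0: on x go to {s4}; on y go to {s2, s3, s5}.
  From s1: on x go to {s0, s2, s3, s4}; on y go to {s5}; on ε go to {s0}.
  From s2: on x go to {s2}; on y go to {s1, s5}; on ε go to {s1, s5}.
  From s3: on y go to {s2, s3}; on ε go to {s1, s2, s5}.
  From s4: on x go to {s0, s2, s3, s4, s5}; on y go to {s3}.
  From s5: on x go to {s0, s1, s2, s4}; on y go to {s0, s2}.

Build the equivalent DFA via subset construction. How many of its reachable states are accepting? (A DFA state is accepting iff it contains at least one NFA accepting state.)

3

Start state of the DFA: {s0} (ε-closure of the NFA start).
{s0} --x--> {s4}  [new]
{s0} --y--> {s0, s1, s2, s3, s5}  [new]
{s4} --x--> {s0, s1, s2, s3, s4, s5}  [new]
{s4} --y--> {s0, s1, s2, s3, s5}  [seen]
{s0, s1, s2, s3, s5} --x--> {s0, s1, s2, s3, s4, s5}  [seen]
{s0, s1, s2, s3, s5} --y--> {s0, s1, s2, s3, s5}  [seen]
{s0, s1, s2, s3, s4, s5} --x--> {s0, s1, s2, s3, s4, s5}  [seen]
{s0, s1, s2, s3, s4, s5} --y--> {s0, s1, s2, s3, s5}  [seen]
Reachable DFA states: {s0}, {s4}, {s0, s1, s2, s3, s5}, {s0, s1, s2, s3, s4, s5}.
Accepting DFA states (contain an NFA accepting state): {s0}, {s0, s1, s2, s3, s5}, {s0, s1, s2, s3, s4, s5}.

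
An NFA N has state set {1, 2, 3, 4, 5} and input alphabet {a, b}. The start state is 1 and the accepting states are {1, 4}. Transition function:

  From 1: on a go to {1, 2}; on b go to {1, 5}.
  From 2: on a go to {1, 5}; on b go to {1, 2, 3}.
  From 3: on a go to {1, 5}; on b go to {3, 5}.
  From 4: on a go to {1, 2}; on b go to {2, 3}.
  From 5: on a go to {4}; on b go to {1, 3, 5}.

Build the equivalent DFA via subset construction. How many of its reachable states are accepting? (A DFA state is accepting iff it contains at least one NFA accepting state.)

8

Start state of the DFA: {1}.
{1} --a--> {1, 2}  [new]
{1} --b--> {1, 5}  [new]
{1, 2} --a--> {1, 2, 5}  [new]
{1, 2} --b--> {1, 2, 3, 5}  [new]
{1, 5} --a--> {1, 2, 4}  [new]
{1, 5} --b--> {1, 3, 5}  [new]
{1, 2, 5} --a--> {1, 2, 4, 5}  [new]
{1, 2, 5} --b--> {1, 2, 3, 5}  [seen]
{1, 2, 3, 5} --a--> {1, 2, 4, 5}  [seen]
{1, 2, 3, 5} --b--> {1, 2, 3, 5}  [seen]
{1, 2, 4} --a--> {1, 2, 5}  [seen]
{1, 2, 4} --b--> {1, 2, 3, 5}  [seen]
{1, 3, 5} --a--> {1, 2, 4, 5}  [seen]
{1, 3, 5} --b--> {1, 3, 5}  [seen]
{1, 2, 4, 5} --a--> {1, 2, 4, 5}  [seen]
{1, 2, 4, 5} --b--> {1, 2, 3, 5}  [seen]
Reachable DFA states: {1}, {1, 2}, {1, 5}, {1, 2, 5}, {1, 2, 3, 5}, {1, 2, 4}, {1, 3, 5}, {1, 2, 4, 5}.
Accepting DFA states (contain an NFA accepting state): {1}, {1, 2}, {1, 5}, {1, 2, 5}, {1, 2, 3, 5}, {1, 2, 4}, {1, 3, 5}, {1, 2, 4, 5}.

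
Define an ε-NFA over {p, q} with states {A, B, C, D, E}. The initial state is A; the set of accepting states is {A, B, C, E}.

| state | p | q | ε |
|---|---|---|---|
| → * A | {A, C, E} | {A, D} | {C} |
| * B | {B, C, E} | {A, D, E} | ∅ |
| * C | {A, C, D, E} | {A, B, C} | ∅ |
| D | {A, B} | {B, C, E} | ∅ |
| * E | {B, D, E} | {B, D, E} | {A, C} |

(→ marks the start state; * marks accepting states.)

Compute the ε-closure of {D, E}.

{A, C, D, E}

Begin with {D, E}.
E →ε {A, C}; add A, C.
ε-closure = {A, C, D, E}.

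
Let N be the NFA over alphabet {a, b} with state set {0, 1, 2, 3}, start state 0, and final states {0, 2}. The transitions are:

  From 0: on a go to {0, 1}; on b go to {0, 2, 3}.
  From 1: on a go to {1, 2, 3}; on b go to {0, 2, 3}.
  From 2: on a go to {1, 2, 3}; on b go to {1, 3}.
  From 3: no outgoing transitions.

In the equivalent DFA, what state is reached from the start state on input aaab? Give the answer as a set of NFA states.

{0, 1, 2, 3}

Start: {0}.
δ(0,a) = {0, 1}.
Union: {0, 1}.
After a: {0, 1}.
δ(0,a) = {0, 1}; δ(1,a) = {1, 2, 3}.
Union: {0, 1, 2, 3}.
After a: {0, 1, 2, 3}.
δ(0,a) = {0, 1}; δ(1,a) = {1, 2, 3}; δ(2,a) = {1, 2, 3}; δ(3,a) = ∅.
Union: {0, 1, 2, 3}.
After a: {0, 1, 2, 3}.
δ(0,b) = {0, 2, 3}; δ(1,b) = {0, 2, 3}; δ(2,b) = {1, 3}; δ(3,b) = ∅.
Union: {0, 1, 2, 3}.
After b: {0, 1, 2, 3}.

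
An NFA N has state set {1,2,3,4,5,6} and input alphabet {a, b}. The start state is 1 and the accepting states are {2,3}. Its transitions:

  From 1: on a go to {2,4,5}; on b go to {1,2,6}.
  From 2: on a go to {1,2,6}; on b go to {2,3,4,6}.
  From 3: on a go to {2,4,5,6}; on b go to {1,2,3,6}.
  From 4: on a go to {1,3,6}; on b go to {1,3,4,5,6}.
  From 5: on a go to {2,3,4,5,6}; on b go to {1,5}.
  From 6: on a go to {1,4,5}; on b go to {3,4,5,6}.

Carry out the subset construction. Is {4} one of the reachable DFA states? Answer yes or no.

Start state of the DFA: {1}.
{1} --a--> {2,4,5}  [new]
{1} --b--> {1,2,6}  [new]
{2,4,5} --a--> {1,2,3,4,5,6}  [new]
{2,4,5} --b--> {1,2,3,4,5,6}  [seen]
{1,2,6} --a--> {1,2,4,5,6}  [new]
{1,2,6} --b--> {1,2,3,4,5,6}  [seen]
{1,2,3,4,5,6} --a--> {1,2,3,4,5,6}  [seen]
{1,2,3,4,5,6} --b--> {1,2,3,4,5,6}  [seen]
{1,2,4,5,6} --a--> {1,2,3,4,5,6}  [seen]
{1,2,4,5,6} --b--> {1,2,3,4,5,6}  [seen]
Reachable DFA states: {1}, {2,4,5}, {1,2,6}, {1,2,3,4,5,6}, {1,2,4,5,6}.
{4} is not among them.

no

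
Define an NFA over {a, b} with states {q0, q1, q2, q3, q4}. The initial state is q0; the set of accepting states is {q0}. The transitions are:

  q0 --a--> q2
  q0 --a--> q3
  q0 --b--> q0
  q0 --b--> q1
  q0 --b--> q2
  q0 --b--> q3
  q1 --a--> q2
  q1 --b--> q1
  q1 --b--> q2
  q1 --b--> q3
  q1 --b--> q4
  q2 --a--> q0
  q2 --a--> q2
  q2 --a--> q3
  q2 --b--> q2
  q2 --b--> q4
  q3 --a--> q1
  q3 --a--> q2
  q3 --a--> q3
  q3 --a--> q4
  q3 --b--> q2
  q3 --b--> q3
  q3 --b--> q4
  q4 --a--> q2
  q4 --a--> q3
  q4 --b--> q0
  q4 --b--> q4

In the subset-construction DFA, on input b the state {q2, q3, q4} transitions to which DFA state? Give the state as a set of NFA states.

δ(q2,b) = {q2, q4}; δ(q3,b) = {q2, q3, q4}; δ(q4,b) = {q0, q4}.
Union: {q0, q2, q3, q4}.

{q0, q2, q3, q4}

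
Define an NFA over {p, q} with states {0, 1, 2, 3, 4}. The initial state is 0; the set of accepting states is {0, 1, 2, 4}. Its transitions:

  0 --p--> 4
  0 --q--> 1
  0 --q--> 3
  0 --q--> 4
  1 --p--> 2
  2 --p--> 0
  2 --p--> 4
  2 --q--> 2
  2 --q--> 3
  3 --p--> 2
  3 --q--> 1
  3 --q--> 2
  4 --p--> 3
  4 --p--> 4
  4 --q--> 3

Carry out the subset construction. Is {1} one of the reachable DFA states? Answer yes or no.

no

Start state of the DFA: {0}.
{0} --p--> {4}  [new]
{0} --q--> {1, 3, 4}  [new]
{4} --p--> {3, 4}  [new]
{4} --q--> {3}  [new]
{1, 3, 4} --p--> {2, 3, 4}  [new]
{1, 3, 4} --q--> {1, 2, 3}  [new]
{3, 4} --p--> {2, 3, 4}  [seen]
{3, 4} --q--> {1, 2, 3}  [seen]
{3} --p--> {2}  [new]
{3} --q--> {1, 2}  [new]
{2, 3, 4} --p--> {0, 2, 3, 4}  [new]
{2, 3, 4} --q--> {1, 2, 3}  [seen]
{1, 2, 3} --p--> {0, 2, 4}  [new]
{1, 2, 3} --q--> {1, 2, 3}  [seen]
{2} --p--> {0, 4}  [new]
{2} --q--> {2, 3}  [new]
{1, 2} --p--> {0, 2, 4}  [seen]
{1, 2} --q--> {2, 3}  [seen]
{0, 2, 3, 4} --p--> {0, 2, 3, 4}  [seen]
{0, 2, 3, 4} --q--> {1, 2, 3, 4}  [new]
{0, 2, 4} --p--> {0, 3, 4}  [new]
{0, 2, 4} --q--> {1, 2, 3, 4}  [seen]
{0, 4} --p--> {3, 4}  [seen]
{0, 4} --q--> {1, 3, 4}  [seen]
{2, 3} --p--> {0, 2, 4}  [seen]
{2, 3} --q--> {1, 2, 3}  [seen]
{1, 2, 3, 4} --p--> {0, 2, 3, 4}  [seen]
{1, 2, 3, 4} --q--> {1, 2, 3}  [seen]
{0, 3, 4} --p--> {2, 3, 4}  [seen]
{0, 3, 4} --q--> {1, 2, 3, 4}  [seen]
Reachable DFA states: {0}, {4}, {1, 3, 4}, {3, 4}, {3}, {2, 3, 4}, {1, 2, 3}, {2}, {1, 2}, {0, 2, 3, 4}, {0, 2, 4}, {0, 4}, {2, 3}, {1, 2, 3, 4}, {0, 3, 4}.
{1} is not among them.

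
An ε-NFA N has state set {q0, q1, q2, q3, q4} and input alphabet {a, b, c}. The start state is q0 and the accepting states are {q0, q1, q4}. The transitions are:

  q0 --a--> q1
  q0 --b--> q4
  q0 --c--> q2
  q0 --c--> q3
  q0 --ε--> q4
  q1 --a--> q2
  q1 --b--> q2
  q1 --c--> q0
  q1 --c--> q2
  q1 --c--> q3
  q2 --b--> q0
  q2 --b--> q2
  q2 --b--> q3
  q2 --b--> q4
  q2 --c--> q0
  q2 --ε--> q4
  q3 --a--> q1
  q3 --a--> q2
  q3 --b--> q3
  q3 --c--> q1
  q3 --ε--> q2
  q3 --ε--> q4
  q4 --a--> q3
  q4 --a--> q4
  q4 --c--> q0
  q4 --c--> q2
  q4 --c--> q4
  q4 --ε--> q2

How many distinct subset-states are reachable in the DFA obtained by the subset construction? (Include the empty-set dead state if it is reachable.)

4

Start state of the DFA: {q0, q2, q4} (ε-closure of the NFA start).
{q0, q2, q4} --a--> {q1, q2, q3, q4}  [new]
{q0, q2, q4} --b--> {q0, q2, q3, q4}  [new]
{q0, q2, q4} --c--> {q0, q2, q3, q4}  [seen]
{q1, q2, q3, q4} --a--> {q1, q2, q3, q4}  [seen]
{q1, q2, q3, q4} --b--> {q0, q2, q3, q4}  [seen]
{q1, q2, q3, q4} --c--> {q0, q1, q2, q3, q4}  [new]
{q0, q2, q3, q4} --a--> {q1, q2, q3, q4}  [seen]
{q0, q2, q3, q4} --b--> {q0, q2, q3, q4}  [seen]
{q0, q2, q3, q4} --c--> {q0, q1, q2, q3, q4}  [seen]
{q0, q1, q2, q3, q4} --a--> {q1, q2, q3, q4}  [seen]
{q0, q1, q2, q3, q4} --b--> {q0, q2, q3, q4}  [seen]
{q0, q1, q2, q3, q4} --c--> {q0, q1, q2, q3, q4}  [seen]
Reachable DFA states: {q0, q2, q4}, {q1, q2, q3, q4}, {q0, q2, q3, q4}, {q0, q1, q2, q3, q4}.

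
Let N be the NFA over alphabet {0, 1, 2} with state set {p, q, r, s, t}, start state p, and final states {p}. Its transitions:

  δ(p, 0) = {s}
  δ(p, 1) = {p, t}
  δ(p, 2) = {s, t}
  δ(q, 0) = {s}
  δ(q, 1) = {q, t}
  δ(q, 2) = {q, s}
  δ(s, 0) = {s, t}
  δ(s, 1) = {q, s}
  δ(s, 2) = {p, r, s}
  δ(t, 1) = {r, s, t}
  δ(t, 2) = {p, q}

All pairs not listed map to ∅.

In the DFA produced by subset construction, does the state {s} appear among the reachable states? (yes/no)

yes

Start state of the DFA: {p}.
{p} --0--> {s}  [new]
{p} --1--> {p, t}  [new]
{p} --2--> {s, t}  [new]
{s} --0--> {s, t}  [seen]
{s} --1--> {q, s}  [new]
{s} --2--> {p, r, s}  [new]
{p, t} --0--> {s}  [seen]
{p, t} --1--> {p, r, s, t}  [new]
{p, t} --2--> {p, q, s, t}  [new]
{s, t} --0--> {s, t}  [seen]
{s, t} --1--> {q, r, s, t}  [new]
{s, t} --2--> {p, q, r, s}  [new]
{q, s} --0--> {s, t}  [seen]
{q, s} --1--> {q, s, t}  [new]
{q, s} --2--> {p, q, r, s}  [seen]
{p, r, s} --0--> {s, t}  [seen]
{p, r, s} --1--> {p, q, s, t}  [seen]
{p, r, s} --2--> {p, r, s, t}  [seen]
{p, r, s, t} --0--> {s, t}  [seen]
{p, r, s, t} --1--> {p, q, r, s, t}  [new]
{p, r, s, t} --2--> {p, q, r, s, t}  [seen]
{p, q, s, t} --0--> {s, t}  [seen]
{p, q, s, t} --1--> {p, q, r, s, t}  [seen]
{p, q, s, t} --2--> {p, q, r, s, t}  [seen]
{q, r, s, t} --0--> {s, t}  [seen]
{q, r, s, t} --1--> {q, r, s, t}  [seen]
{q, r, s, t} --2--> {p, q, r, s}  [seen]
{p, q, r, s} --0--> {s, t}  [seen]
{p, q, r, s} --1--> {p, q, s, t}  [seen]
{p, q, r, s} --2--> {p, q, r, s, t}  [seen]
{q, s, t} --0--> {s, t}  [seen]
{q, s, t} --1--> {q, r, s, t}  [seen]
{q, s, t} --2--> {p, q, r, s}  [seen]
{p, q, r, s, t} --0--> {s, t}  [seen]
{p, q, r, s, t} --1--> {p, q, r, s, t}  [seen]
{p, q, r, s, t} --2--> {p, q, r, s, t}  [seen]
Reachable DFA states: {p}, {s}, {p, t}, {s, t}, {q, s}, {p, r, s}, {p, r, s, t}, {p, q, s, t}, {q, r, s, t}, {p, q, r, s}, {q, s, t}, {p, q, r, s, t}.
{s} is among them.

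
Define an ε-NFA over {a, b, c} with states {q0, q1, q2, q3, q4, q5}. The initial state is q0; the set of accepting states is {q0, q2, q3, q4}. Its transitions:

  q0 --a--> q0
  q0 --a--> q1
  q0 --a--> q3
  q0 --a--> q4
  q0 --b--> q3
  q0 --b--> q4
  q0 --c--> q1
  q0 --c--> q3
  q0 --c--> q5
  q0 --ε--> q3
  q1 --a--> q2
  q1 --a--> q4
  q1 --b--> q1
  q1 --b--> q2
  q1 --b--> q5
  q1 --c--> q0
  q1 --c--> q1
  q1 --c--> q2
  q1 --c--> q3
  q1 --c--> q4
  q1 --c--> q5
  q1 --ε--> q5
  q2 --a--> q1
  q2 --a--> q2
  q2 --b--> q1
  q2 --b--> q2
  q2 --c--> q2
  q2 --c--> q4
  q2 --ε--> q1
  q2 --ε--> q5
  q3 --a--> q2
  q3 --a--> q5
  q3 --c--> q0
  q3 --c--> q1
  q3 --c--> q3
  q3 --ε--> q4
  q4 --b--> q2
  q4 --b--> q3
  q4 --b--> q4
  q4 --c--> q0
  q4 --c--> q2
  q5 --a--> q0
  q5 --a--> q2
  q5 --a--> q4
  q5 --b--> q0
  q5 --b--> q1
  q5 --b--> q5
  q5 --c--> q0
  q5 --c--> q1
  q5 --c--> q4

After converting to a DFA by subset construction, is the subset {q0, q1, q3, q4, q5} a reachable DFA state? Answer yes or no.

Start state of the DFA: {q0, q3, q4} (ε-closure of the NFA start).
{q0, q3, q4} --a--> {q0, q1, q2, q3, q4, q5}  [new]
{q0, q3, q4} --b--> {q1, q2, q3, q4, q5}  [new]
{q0, q3, q4} --c--> {q0, q1, q2, q3, q4, q5}  [seen]
{q0, q1, q2, q3, q4, q5} --a--> {q0, q1, q2, q3, q4, q5}  [seen]
{q0, q1, q2, q3, q4, q5} --b--> {q0, q1, q2, q3, q4, q5}  [seen]
{q0, q1, q2, q3, q4, q5} --c--> {q0, q1, q2, q3, q4, q5}  [seen]
{q1, q2, q3, q4, q5} --a--> {q0, q1, q2, q3, q4, q5}  [seen]
{q1, q2, q3, q4, q5} --b--> {q0, q1, q2, q3, q4, q5}  [seen]
{q1, q2, q3, q4, q5} --c--> {q0, q1, q2, q3, q4, q5}  [seen]
Reachable DFA states: {q0, q3, q4}, {q0, q1, q2, q3, q4, q5}, {q1, q2, q3, q4, q5}.
{q0, q1, q3, q4, q5} is not among them.

no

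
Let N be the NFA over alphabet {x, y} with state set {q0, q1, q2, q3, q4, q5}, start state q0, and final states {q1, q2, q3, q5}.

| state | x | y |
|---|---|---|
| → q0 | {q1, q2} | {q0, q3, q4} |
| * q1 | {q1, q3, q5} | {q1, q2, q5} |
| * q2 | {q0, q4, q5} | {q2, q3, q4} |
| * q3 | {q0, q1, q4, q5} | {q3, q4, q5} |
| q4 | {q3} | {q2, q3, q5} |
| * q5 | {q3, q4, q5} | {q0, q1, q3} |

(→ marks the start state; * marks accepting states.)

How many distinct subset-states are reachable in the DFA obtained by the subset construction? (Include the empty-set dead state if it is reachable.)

7

Start state of the DFA: {q0}.
{q0} --x--> {q1, q2}  [new]
{q0} --y--> {q0, q3, q4}  [new]
{q1, q2} --x--> {q0, q1, q3, q4, q5}  [new]
{q1, q2} --y--> {q1, q2, q3, q4, q5}  [new]
{q0, q3, q4} --x--> {q0, q1, q2, q3, q4, q5}  [new]
{q0, q3, q4} --y--> {q0, q2, q3, q4, q5}  [new]
{q0, q1, q3, q4, q5} --x--> {q0, q1, q2, q3, q4, q5}  [seen]
{q0, q1, q3, q4, q5} --y--> {q0, q1, q2, q3, q4, q5}  [seen]
{q1, q2, q3, q4, q5} --x--> {q0, q1, q3, q4, q5}  [seen]
{q1, q2, q3, q4, q5} --y--> {q0, q1, q2, q3, q4, q5}  [seen]
{q0, q1, q2, q3, q4, q5} --x--> {q0, q1, q2, q3, q4, q5}  [seen]
{q0, q1, q2, q3, q4, q5} --y--> {q0, q1, q2, q3, q4, q5}  [seen]
{q0, q2, q3, q4, q5} --x--> {q0, q1, q2, q3, q4, q5}  [seen]
{q0, q2, q3, q4, q5} --y--> {q0, q1, q2, q3, q4, q5}  [seen]
Reachable DFA states: {q0}, {q1, q2}, {q0, q3, q4}, {q0, q1, q3, q4, q5}, {q1, q2, q3, q4, q5}, {q0, q1, q2, q3, q4, q5}, {q0, q2, q3, q4, q5}.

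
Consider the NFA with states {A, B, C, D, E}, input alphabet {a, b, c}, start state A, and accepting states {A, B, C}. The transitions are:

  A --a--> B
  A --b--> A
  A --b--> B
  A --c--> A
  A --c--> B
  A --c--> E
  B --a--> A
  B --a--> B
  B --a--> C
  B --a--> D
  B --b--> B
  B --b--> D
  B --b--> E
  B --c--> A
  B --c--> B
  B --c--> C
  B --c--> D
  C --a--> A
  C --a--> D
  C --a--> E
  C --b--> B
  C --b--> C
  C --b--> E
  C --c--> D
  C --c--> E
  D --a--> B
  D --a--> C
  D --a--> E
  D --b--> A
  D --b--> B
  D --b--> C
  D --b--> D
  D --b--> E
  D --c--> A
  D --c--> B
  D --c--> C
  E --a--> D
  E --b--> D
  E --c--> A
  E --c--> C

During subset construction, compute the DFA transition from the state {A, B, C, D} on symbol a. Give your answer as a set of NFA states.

{A, B, C, D, E}

δ(A,a) = {B}; δ(B,a) = {A, B, C, D}; δ(C,a) = {A, D, E}; δ(D,a) = {B, C, E}.
Union: {A, B, C, D, E}.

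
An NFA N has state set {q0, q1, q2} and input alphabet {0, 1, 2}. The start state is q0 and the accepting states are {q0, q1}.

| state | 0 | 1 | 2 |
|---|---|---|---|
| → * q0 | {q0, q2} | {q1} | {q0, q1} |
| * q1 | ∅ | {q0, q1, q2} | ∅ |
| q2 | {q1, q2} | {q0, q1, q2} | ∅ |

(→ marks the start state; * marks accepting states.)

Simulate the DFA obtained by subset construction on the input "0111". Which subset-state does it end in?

{q0, q1, q2}

Start: {q0}.
δ(q0,0) = {q0, q2}.
Union: {q0, q2}.
After 0: {q0, q2}.
δ(q0,1) = {q1}; δ(q2,1) = {q0, q1, q2}.
Union: {q0, q1, q2}.
After 1: {q0, q1, q2}.
δ(q0,1) = {q1}; δ(q1,1) = {q0, q1, q2}; δ(q2,1) = {q0, q1, q2}.
Union: {q0, q1, q2}.
After 1: {q0, q1, q2}.
δ(q0,1) = {q1}; δ(q1,1) = {q0, q1, q2}; δ(q2,1) = {q0, q1, q2}.
Union: {q0, q1, q2}.
After 1: {q0, q1, q2}.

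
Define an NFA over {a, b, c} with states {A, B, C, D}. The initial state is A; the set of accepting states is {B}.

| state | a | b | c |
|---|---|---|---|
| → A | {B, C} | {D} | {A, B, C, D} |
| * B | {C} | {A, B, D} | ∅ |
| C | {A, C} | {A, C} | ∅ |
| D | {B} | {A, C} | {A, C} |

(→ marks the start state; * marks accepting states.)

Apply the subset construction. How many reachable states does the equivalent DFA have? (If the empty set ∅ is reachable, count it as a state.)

11

Start state of the DFA: {A}.
{A} --a--> {B, C}  [new]
{A} --b--> {D}  [new]
{A} --c--> {A, B, C, D}  [new]
{B, C} --a--> {A, C}  [new]
{B, C} --b--> {A, B, C, D}  [seen]
{B, C} --c--> ∅  [new]
{D} --a--> {B}  [new]
{D} --b--> {A, C}  [seen]
{D} --c--> {A, C}  [seen]
{A, B, C, D} --a--> {A, B, C}  [new]
{A, B, C, D} --b--> {A, B, C, D}  [seen]
{A, B, C, D} --c--> {A, B, C, D}  [seen]
{A, C} --a--> {A, B, C}  [seen]
{A, C} --b--> {A, C, D}  [new]
{A, C} --c--> {A, B, C, D}  [seen]
∅ --a--> ∅  [seen]
∅ --b--> ∅  [seen]
∅ --c--> ∅  [seen]
{B} --a--> {C}  [new]
{B} --b--> {A, B, D}  [new]
{B} --c--> ∅  [seen]
{A, B, C} --a--> {A, B, C}  [seen]
{A, B, C} --b--> {A, B, C, D}  [seen]
{A, B, C} --c--> {A, B, C, D}  [seen]
{A, C, D} --a--> {A, B, C}  [seen]
{A, C, D} --b--> {A, C, D}  [seen]
{A, C, D} --c--> {A, B, C, D}  [seen]
{C} --a--> {A, C}  [seen]
{C} --b--> {A, C}  [seen]
{C} --c--> ∅  [seen]
{A, B, D} --a--> {B, C}  [seen]
{A, B, D} --b--> {A, B, C, D}  [seen]
{A, B, D} --c--> {A, B, C, D}  [seen]
Reachable DFA states: {A}, {B, C}, {D}, {A, B, C, D}, {A, C}, ∅, {B}, {A, B, C}, {A, C, D}, {C}, {A, B, D}.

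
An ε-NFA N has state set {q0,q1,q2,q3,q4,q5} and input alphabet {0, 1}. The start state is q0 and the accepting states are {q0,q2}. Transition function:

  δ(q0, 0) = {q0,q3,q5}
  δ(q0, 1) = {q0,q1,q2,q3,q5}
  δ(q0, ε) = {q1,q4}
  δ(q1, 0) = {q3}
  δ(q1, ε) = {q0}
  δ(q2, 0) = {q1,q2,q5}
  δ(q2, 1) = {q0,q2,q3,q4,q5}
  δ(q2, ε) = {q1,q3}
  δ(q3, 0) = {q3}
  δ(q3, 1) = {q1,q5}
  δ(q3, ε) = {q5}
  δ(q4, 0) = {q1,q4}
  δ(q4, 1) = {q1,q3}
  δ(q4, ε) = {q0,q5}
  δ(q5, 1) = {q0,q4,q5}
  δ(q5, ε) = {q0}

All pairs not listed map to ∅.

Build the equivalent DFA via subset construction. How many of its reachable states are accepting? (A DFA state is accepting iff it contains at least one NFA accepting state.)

Start state of the DFA: {q0,q1,q4,q5} (ε-closure of the NFA start).
{q0,q1,q4,q5} --0--> {q0,q1,q3,q4,q5}  [new]
{q0,q1,q4,q5} --1--> {q0,q1,q2,q3,q4,q5}  [new]
{q0,q1,q3,q4,q5} --0--> {q0,q1,q3,q4,q5}  [seen]
{q0,q1,q3,q4,q5} --1--> {q0,q1,q2,q3,q4,q5}  [seen]
{q0,q1,q2,q3,q4,q5} --0--> {q0,q1,q2,q3,q4,q5}  [seen]
{q0,q1,q2,q3,q4,q5} --1--> {q0,q1,q2,q3,q4,q5}  [seen]
Reachable DFA states: {q0,q1,q4,q5}, {q0,q1,q3,q4,q5}, {q0,q1,q2,q3,q4,q5}.
Accepting DFA states (contain an NFA accepting state): {q0,q1,q4,q5}, {q0,q1,q3,q4,q5}, {q0,q1,q2,q3,q4,q5}.

3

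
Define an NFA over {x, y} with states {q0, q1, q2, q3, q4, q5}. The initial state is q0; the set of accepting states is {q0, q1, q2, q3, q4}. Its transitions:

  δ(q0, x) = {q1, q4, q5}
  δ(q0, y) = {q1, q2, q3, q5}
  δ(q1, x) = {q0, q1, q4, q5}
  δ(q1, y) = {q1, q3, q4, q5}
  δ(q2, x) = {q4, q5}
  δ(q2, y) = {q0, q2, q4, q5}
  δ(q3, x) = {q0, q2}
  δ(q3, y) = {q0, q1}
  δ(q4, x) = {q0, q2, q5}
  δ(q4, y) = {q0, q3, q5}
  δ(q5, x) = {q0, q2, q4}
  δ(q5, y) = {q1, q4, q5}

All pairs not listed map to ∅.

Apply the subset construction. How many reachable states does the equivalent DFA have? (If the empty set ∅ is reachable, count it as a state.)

Start state of the DFA: {q0}.
{q0} --x--> {q1, q4, q5}  [new]
{q0} --y--> {q1, q2, q3, q5}  [new]
{q1, q4, q5} --x--> {q0, q1, q2, q4, q5}  [new]
{q1, q4, q5} --y--> {q0, q1, q3, q4, q5}  [new]
{q1, q2, q3, q5} --x--> {q0, q1, q2, q4, q5}  [seen]
{q1, q2, q3, q5} --y--> {q0, q1, q2, q3, q4, q5}  [new]
{q0, q1, q2, q4, q5} --x--> {q0, q1, q2, q4, q5}  [seen]
{q0, q1, q2, q4, q5} --y--> {q0, q1, q2, q3, q4, q5}  [seen]
{q0, q1, q3, q4, q5} --x--> {q0, q1, q2, q4, q5}  [seen]
{q0, q1, q3, q4, q5} --y--> {q0, q1, q2, q3, q4, q5}  [seen]
{q0, q1, q2, q3, q4, q5} --x--> {q0, q1, q2, q4, q5}  [seen]
{q0, q1, q2, q3, q4, q5} --y--> {q0, q1, q2, q3, q4, q5}  [seen]
Reachable DFA states: {q0}, {q1, q4, q5}, {q1, q2, q3, q5}, {q0, q1, q2, q4, q5}, {q0, q1, q3, q4, q5}, {q0, q1, q2, q3, q4, q5}.

6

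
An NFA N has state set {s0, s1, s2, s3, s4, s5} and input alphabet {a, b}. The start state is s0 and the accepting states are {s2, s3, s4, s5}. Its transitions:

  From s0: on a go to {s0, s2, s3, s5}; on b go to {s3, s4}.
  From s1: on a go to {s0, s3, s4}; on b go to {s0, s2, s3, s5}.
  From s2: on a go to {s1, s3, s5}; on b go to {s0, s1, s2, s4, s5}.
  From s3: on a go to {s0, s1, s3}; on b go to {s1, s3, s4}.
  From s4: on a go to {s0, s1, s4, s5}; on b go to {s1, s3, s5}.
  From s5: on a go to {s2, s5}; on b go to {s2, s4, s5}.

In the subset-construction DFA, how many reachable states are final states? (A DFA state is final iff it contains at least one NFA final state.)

6

Start state of the DFA: {s0}.
{s0} --a--> {s0, s2, s3, s5}  [new]
{s0} --b--> {s3, s4}  [new]
{s0, s2, s3, s5} --a--> {s0, s1, s2, s3, s5}  [new]
{s0, s2, s3, s5} --b--> {s0, s1, s2, s3, s4, s5}  [new]
{s3, s4} --a--> {s0, s1, s3, s4, s5}  [new]
{s3, s4} --b--> {s1, s3, s4, s5}  [new]
{s0, s1, s2, s3, s5} --a--> {s0, s1, s2, s3, s4, s5}  [seen]
{s0, s1, s2, s3, s5} --b--> {s0, s1, s2, s3, s4, s5}  [seen]
{s0, s1, s2, s3, s4, s5} --a--> {s0, s1, s2, s3, s4, s5}  [seen]
{s0, s1, s2, s3, s4, s5} --b--> {s0, s1, s2, s3, s4, s5}  [seen]
{s0, s1, s3, s4, s5} --a--> {s0, s1, s2, s3, s4, s5}  [seen]
{s0, s1, s3, s4, s5} --b--> {s0, s1, s2, s3, s4, s5}  [seen]
{s1, s3, s4, s5} --a--> {s0, s1, s2, s3, s4, s5}  [seen]
{s1, s3, s4, s5} --b--> {s0, s1, s2, s3, s4, s5}  [seen]
Reachable DFA states: {s0}, {s0, s2, s3, s5}, {s3, s4}, {s0, s1, s2, s3, s5}, {s0, s1, s2, s3, s4, s5}, {s0, s1, s3, s4, s5}, {s1, s3, s4, s5}.
Accepting DFA states (contain an NFA accepting state): {s0, s2, s3, s5}, {s3, s4}, {s0, s1, s2, s3, s5}, {s0, s1, s2, s3, s4, s5}, {s0, s1, s3, s4, s5}, {s1, s3, s4, s5}.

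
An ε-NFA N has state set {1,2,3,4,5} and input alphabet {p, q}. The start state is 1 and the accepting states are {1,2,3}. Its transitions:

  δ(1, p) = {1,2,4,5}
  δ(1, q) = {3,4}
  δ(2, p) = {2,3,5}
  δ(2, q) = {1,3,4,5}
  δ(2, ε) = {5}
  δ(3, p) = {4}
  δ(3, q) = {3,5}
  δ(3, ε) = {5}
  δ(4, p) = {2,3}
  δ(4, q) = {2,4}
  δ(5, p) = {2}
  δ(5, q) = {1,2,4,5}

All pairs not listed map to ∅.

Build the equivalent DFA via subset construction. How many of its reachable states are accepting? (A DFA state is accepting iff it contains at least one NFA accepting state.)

Start state of the DFA: {1} (ε-closure of the NFA start).
{1} --p--> {1,2,4,5}  [new]
{1} --q--> {3,4,5}  [new]
{1,2,4,5} --p--> {1,2,3,4,5}  [new]
{1,2,4,5} --q--> {1,2,3,4,5}  [seen]
{3,4,5} --p--> {2,3,4,5}  [new]
{3,4,5} --q--> {1,2,3,4,5}  [seen]
{1,2,3,4,5} --p--> {1,2,3,4,5}  [seen]
{1,2,3,4,5} --q--> {1,2,3,4,5}  [seen]
{2,3,4,5} --p--> {2,3,4,5}  [seen]
{2,3,4,5} --q--> {1,2,3,4,5}  [seen]
Reachable DFA states: {1}, {1,2,4,5}, {3,4,5}, {1,2,3,4,5}, {2,3,4,5}.
Accepting DFA states (contain an NFA accepting state): {1}, {1,2,4,5}, {3,4,5}, {1,2,3,4,5}, {2,3,4,5}.

5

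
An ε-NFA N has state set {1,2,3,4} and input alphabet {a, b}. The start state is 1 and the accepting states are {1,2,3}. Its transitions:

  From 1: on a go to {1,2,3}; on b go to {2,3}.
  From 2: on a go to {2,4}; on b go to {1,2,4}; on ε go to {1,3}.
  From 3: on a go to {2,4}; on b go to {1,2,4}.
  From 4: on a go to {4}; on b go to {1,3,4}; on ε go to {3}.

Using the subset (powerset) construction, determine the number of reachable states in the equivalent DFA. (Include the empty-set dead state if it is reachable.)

3

Start state of the DFA: {1} (ε-closure of the NFA start).
{1} --a--> {1,2,3}  [new]
{1} --b--> {1,2,3}  [seen]
{1,2,3} --a--> {1,2,3,4}  [new]
{1,2,3} --b--> {1,2,3,4}  [seen]
{1,2,3,4} --a--> {1,2,3,4}  [seen]
{1,2,3,4} --b--> {1,2,3,4}  [seen]
Reachable DFA states: {1}, {1,2,3}, {1,2,3,4}.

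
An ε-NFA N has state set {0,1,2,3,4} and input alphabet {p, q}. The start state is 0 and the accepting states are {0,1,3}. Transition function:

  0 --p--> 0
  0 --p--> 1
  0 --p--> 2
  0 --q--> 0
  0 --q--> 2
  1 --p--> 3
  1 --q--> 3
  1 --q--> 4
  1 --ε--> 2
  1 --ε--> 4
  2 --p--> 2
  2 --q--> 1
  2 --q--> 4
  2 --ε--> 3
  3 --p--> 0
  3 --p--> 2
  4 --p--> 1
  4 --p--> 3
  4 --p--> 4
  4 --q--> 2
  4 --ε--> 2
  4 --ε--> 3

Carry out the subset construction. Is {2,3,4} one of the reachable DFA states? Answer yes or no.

no

Start state of the DFA: {0} (ε-closure of the NFA start).
{0} --p--> {0,1,2,3,4}  [new]
{0} --q--> {0,2,3}  [new]
{0,1,2,3,4} --p--> {0,1,2,3,4}  [seen]
{0,1,2,3,4} --q--> {0,1,2,3,4}  [seen]
{0,2,3} --p--> {0,1,2,3,4}  [seen]
{0,2,3} --q--> {0,1,2,3,4}  [seen]
Reachable DFA states: {0}, {0,1,2,3,4}, {0,2,3}.
{2,3,4} is not among them.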